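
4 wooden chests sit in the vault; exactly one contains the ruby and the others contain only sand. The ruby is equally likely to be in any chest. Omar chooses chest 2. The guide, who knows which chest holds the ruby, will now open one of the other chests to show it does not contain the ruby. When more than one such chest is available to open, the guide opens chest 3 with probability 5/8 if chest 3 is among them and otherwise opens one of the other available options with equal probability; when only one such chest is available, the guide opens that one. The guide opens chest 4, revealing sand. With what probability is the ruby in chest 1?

6/17

Apply Bayes' rule, conditioning on where the ruby actually is.
If it is in chest 1 (prior 1/4): chest 3 is available but not opened, probability 3/8; weight (1/4)·(3/8) = 3/32.
If it is in chest 2 (prior 1/4): chest 3 is available but not opened; chest 4 gets probability (1 − 5/8)/2 = 3/16; weight (1/4)·(3/16) = 3/64.
If it is in chest 3 (prior 1/4): chest 3 holds the prize so is unavailable; the guide chooses uniformly among the 2 others, probability 1/2; weight (1/4)·(1/2) = 1/8.
If it is in chest 4 (prior 1/4): the guide opened chest 4, so this case is ruled out; weight (1/4)·0 = 0.
The weights sum to 17/64.
So P(the ruby in chest 1 | the guide opened chest 4) = (3/32) / (17/64) = 6/17.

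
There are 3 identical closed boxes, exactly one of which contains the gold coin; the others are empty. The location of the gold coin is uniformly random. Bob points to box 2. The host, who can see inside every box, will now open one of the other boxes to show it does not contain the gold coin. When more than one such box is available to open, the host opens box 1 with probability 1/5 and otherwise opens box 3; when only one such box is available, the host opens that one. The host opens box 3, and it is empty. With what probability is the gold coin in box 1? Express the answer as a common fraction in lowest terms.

5/9

Consider each possible location of the gold coin in turn.
If it is in box 1 (prior 1/3): only box 3 is available, probability 1; weight (1/3)·1 = 1/3.
If it is in box 2 (prior 1/3): box 1 is available but not opened, probability 4/5; weight (1/3)·(4/5) = 4/15.
If it is in box 3 (prior 1/3): the host opened box 3, so this case is ruled out; weight (1/3)·0 = 0.
The weights sum to 3/5.
So P(the gold coin in box 1 | the host opened box 3) = (1/3) / (3/5) = 5/9.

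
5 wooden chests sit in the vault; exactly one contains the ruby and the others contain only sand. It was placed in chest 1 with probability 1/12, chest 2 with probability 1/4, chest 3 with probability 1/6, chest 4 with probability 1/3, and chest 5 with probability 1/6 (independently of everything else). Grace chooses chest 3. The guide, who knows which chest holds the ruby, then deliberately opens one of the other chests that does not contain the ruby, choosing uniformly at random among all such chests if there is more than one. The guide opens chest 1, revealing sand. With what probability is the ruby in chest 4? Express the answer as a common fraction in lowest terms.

8/21

Apply Bayes' rule, conditioning on where the ruby actually is.
If it is in chest 1 (prior 1/12): the guide opened chest 1, so this case is ruled out; weight (1/12)·0 = 0.
If it is in chest 2 (prior 1/4): the guide has 3 equally likely choices, so probability 1/3; weight (1/4)·(1/3) = 1/12.
If it is in chest 3 (prior 1/6): the guide has 4 equally likely choices, so probability 1/4; weight (1/6)·(1/4) = 1/24.
If it is in chest 4 (prior 1/3): the guide has 3 equally likely choices, so probability 1/3; weight (1/3)·(1/3) = 1/9.
If it is in chest 5 (prior 1/6): the guide has 3 equally likely choices, so probability 1/3; weight (1/6)·(1/3) = 1/18.
The weights sum to 7/24.
So P(the ruby in chest 4 | the guide opened chest 1) = (1/9) / (7/24) = 8/21.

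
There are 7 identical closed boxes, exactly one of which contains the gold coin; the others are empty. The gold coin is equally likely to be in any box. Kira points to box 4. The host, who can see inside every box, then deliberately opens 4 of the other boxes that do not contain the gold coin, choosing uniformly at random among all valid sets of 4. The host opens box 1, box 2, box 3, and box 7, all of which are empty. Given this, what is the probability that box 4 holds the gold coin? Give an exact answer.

1/7

Condition on the true location of the gold coin.
If it is in any of boxes 1, 2, 3, and 7 (prior 1/7 each): that box was opened and seen not to hold the prize — ruled out; weight (1/7)·0 = 0 each.
If it is in box 4 (prior 1/7): the host has 15 equally likely choices, so probability 1/15; weight (1/7)·(1/15) = 1/105.
If it is in either of boxes 5 and 6 (prior 1/7 each): the host has 5 equally likely choices, so probability 1/5; weight (1/7)·(1/5) = 1/35 each.
The weights sum to 1/15.
So P(the gold coin in box 4 | the host opened box 1, box 2, box 3, and box 7) = (1/105) / (1/15) = 1/7.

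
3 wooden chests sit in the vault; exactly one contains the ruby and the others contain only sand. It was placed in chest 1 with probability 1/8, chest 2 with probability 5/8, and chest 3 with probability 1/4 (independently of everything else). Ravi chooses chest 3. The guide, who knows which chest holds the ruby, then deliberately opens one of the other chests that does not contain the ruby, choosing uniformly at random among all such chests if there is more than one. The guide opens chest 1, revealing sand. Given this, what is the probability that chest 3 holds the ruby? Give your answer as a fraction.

Apply Bayes' rule, conditioning on where the ruby actually is.
If it is in chest 1 (prior 1/8): the guide opened chest 1, so this case is ruled out; weight (1/8)·0 = 0.
If it is in chest 2 (prior 5/8): the guide has no choice, probability 1; weight (5/8)·1 = 5/8.
If it is in chest 3 (prior 1/4): the guide has 2 equally likely choices, so probability 1/2; weight (1/4)·(1/2) = 1/8.
The weights sum to 3/4.
So P(the ruby in chest 3 | the guide opened chest 1) = (1/8) / (3/4) = 1/6.

1/6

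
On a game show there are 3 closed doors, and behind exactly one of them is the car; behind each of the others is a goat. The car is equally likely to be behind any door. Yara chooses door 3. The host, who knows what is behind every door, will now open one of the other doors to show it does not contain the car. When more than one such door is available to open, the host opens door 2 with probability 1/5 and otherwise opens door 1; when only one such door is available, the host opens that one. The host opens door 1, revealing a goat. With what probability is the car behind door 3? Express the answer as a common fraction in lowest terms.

4/9

Condition on the true location of the car.
If it is behind door 1 (prior 1/3): the host opened door 1, so this case is ruled out; weight (1/3)·0 = 0.
If it is behind door 2 (prior 1/3): only door 1 is available, probability 1; weight (1/3)·1 = 1/3.
If it is behind door 3 (prior 1/3): door 2 is available but not opened, probability 4/5; weight (1/3)·(4/5) = 4/15.
The weights sum to 3/5.
So P(the car behind door 3 | the host opened door 1) = (4/15) / (3/5) = 4/9.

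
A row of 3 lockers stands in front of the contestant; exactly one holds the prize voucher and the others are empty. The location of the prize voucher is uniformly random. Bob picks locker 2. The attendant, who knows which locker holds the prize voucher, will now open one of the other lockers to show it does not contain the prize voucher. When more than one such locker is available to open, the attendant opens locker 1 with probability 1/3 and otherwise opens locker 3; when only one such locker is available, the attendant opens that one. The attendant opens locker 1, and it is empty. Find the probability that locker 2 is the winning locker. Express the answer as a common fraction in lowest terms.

1/4

Consider each possible location of the prize voucher in turn.
If it is in locker 1 (prior 1/3): the attendant opened locker 1, so this case is ruled out; weight (1/3)·0 = 0.
If it is in locker 2 (prior 1/3): locker 1 is available, opened with probability 1/3; weight (1/3)·(1/3) = 1/9.
If it is in locker 3 (prior 1/3): only locker 1 is available, probability 1; weight (1/3)·1 = 1/3.
The weights sum to 4/9.
So P(the prize voucher in locker 2 | the attendant opened locker 1) = (1/9) / (4/9) = 1/4.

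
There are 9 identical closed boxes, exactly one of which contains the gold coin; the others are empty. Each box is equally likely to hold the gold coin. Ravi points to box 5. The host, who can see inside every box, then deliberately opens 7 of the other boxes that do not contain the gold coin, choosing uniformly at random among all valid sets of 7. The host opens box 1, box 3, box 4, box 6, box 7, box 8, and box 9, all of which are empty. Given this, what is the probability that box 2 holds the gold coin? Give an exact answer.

Apply Bayes' rule, conditioning on where the gold coin actually is.
If it is in any of boxes 1, 3, 4, 6, 7, 8, and 9 (prior 1/9 each): that box was opened and seen not to hold the prize — ruled out; weight (1/9)·0 = 0 each.
If it is in box 2 (prior 1/9): the host has no choice, probability 1; weight (1/9)·1 = 1/9.
If it is in box 5 (prior 1/9): the host has 8 equally likely choices, so probability 1/8; weight (1/9)·(1/8) = 1/72.
The weights sum to 1/8.
So P(the gold coin in box 2 | the host opened box 1, box 3, box 4, box 6, box 7, box 8, and box 9) = (1/9) / (1/8) = 8/9.

8/9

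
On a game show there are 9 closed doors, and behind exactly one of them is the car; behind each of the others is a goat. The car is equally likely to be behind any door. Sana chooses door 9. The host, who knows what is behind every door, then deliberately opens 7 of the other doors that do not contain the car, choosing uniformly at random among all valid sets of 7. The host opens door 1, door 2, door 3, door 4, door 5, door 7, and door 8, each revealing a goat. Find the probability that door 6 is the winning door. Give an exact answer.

Apply Bayes' rule, conditioning on where the car actually is.
If it is behind any of doors 1, 2, 3, 4, 5, 7, and 8 (prior 1/9 each): that door was opened and seen not to hold the prize — ruled out; weight (1/9)·0 = 0 each.
If it is behind door 6 (prior 1/9): the host has no choice, probability 1; weight (1/9)·1 = 1/9.
If it is behind door 9 (prior 1/9): the host has 8 equally likely choices, so probability 1/8; weight (1/9)·(1/8) = 1/72.
The weights sum to 1/8.
So P(the car behind door 6 | the host opened door 1, door 2, door 3, door 4, door 5, door 7, and door 8) = (1/9) / (1/8) = 8/9.

8/9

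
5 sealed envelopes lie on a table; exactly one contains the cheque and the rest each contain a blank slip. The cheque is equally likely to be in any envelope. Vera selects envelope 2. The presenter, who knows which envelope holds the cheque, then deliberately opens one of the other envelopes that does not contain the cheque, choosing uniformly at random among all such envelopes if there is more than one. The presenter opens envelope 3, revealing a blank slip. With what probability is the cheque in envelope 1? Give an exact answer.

4/15

Condition on the true location of the cheque.
If it is in any of envelopes 1, 4, and 5 (prior 1/5 each): the presenter has 3 equally likely choices, so probability 1/3; weight (1/5)·(1/3) = 1/15 each.
If it is in envelope 2 (prior 1/5): the presenter has 4 equally likely choices, so probability 1/4; weight (1/5)·(1/4) = 1/20.
If it is in envelope 3 (prior 1/5): the presenter opened envelope 3, so this case is ruled out; weight (1/5)·0 = 0.
The weights sum to 1/4.
So P(the cheque in envelope 1 | the presenter opened envelope 3) = (1/15) / (1/4) = 4/15.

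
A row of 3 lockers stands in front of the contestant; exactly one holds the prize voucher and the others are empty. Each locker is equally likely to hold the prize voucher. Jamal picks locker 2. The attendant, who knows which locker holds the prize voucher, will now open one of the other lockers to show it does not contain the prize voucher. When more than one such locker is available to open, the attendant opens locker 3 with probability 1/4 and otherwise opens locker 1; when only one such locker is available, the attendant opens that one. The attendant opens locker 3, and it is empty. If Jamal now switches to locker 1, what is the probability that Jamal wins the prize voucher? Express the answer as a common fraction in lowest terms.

4/5

Consider each possible location of the prize voucher in turn.
If it is in locker 1 (prior 1/3): only locker 3 is available, probability 1; weight (1/3)·1 = 1/3.
If it is in locker 2 (prior 1/3): locker 3 is available, opened with probability 1/4; weight (1/3)·(1/4) = 1/12.
If it is in locker 3 (prior 1/3): the attendant opened locker 3, so this case is ruled out; weight (1/3)·0 = 0.
The weights sum to 5/12.
So P(the prize voucher in locker 1 | the attendant opened locker 3) = (1/3) / (5/12) = 4/5.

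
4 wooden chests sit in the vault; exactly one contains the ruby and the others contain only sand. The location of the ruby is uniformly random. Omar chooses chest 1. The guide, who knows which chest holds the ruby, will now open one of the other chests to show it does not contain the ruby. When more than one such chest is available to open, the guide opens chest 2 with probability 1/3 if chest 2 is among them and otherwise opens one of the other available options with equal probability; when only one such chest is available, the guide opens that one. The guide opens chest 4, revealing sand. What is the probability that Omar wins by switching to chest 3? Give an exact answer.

4/9

Condition on the true location of the ruby.
If it is in chest 1 (prior 1/4): chest 2 is available but not opened; chest 4 gets probability (1 − 1/3)/2 = 1/3; weight (1/4)·(1/3) = 1/12.
If it is in chest 2 (prior 1/4): chest 2 holds the prize so is unavailable; the guide chooses uniformly among the 2 others, probability 1/2; weight (1/4)·(1/2) = 1/8.
If it is in chest 3 (prior 1/4): chest 2 is available but not opened, probability 2/3; weight (1/4)·(2/3) = 1/6.
If it is in chest 4 (prior 1/4): the guide opened chest 4, so this case is ruled out; weight (1/4)·0 = 0.
The weights sum to 3/8.
So P(the ruby in chest 3 | the guide opened chest 4) = (1/6) / (3/8) = 4/9.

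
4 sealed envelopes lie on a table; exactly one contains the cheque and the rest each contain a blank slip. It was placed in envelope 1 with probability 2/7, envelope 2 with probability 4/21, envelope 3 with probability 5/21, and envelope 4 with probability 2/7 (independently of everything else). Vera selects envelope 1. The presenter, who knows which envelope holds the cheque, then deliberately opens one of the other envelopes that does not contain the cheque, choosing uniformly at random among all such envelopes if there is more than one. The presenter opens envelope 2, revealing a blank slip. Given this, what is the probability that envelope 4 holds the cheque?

Apply Bayes' rule, conditioning on where the cheque actually is.
If it is in envelope 1 (prior 2/7): the presenter has 3 equally likely choices, so probability 1/3; weight (2/7)·(1/3) = 2/21.
If it is in envelope 2 (prior 4/21): the presenter opened envelope 2, so this case is ruled out; weight (4/21)·0 = 0.
If it is in envelope 3 (prior 5/21): the presenter has 2 equally likely choices, so probability 1/2; weight (5/21)·(1/2) = 5/42.
If it is in envelope 4 (prior 2/7): the presenter has 2 equally likely choices, so probability 1/2; weight (2/7)·(1/2) = 1/7.
The weights sum to 5/14.
So P(the cheque in envelope 4 | the presenter opened envelope 2) = (1/7) / (5/14) = 2/5.

2/5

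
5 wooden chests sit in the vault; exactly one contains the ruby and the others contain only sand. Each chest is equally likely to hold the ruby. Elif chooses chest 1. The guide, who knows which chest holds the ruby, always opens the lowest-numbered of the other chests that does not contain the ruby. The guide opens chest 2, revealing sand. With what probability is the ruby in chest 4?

1/4

Condition on the true location of the ruby.
If it is in any of chests 1, 3, 4, and 5 (prior 1/5 each): chest 2 is the lowest-numbered option available, probability 1; weight (1/5)·1 = 1/5 each.
If it is in chest 2 (prior 1/5): the guide opened chest 2, so this case is ruled out; weight (1/5)·0 = 0.
The weights sum to 4/5.
So P(the ruby in chest 4 | the guide opened chest 2) = (1/5) / (4/5) = 1/4.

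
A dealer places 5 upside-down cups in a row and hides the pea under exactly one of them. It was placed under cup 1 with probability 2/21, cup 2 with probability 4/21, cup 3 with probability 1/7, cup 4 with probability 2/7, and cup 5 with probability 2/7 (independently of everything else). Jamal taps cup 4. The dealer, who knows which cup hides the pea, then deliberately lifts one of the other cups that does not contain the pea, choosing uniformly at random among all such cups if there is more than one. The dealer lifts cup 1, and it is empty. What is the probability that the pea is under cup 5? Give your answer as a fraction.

Apply Bayes' rule, conditioning on where the pea actually is.
If it is under cup 1 (prior 2/21): the dealer opened cup 1, so this case is ruled out; weight (2/21)·0 = 0.
If it is under cup 2 (prior 4/21): the dealer has 3 equally likely choices, so probability 1/3; weight (4/21)·(1/3) = 4/63.
If it is under cup 3 (prior 1/7): the dealer has 3 equally likely choices, so probability 1/3; weight (1/7)·(1/3) = 1/21.
If it is under cup 4 (prior 2/7): the dealer has 4 equally likely choices, so probability 1/4; weight (2/7)·(1/4) = 1/14.
If it is under cup 5 (prior 2/7): the dealer has 3 equally likely choices, so probability 1/3; weight (2/7)·(1/3) = 2/21.
The weights sum to 5/18.
So P(the pea under cup 5 | the dealer opened cup 1) = (2/21) / (5/18) = 12/35.

12/35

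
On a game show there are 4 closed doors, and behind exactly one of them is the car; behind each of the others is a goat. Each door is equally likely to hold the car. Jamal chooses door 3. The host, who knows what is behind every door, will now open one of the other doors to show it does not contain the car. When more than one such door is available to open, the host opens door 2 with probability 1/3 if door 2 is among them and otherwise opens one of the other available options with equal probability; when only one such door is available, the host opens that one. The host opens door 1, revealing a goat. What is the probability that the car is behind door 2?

Apply Bayes' rule, conditioning on where the car actually is.
If it is behind door 1 (prior 1/4): the host opened door 1, so this case is ruled out; weight (1/4)·0 = 0.
If it is behind door 2 (prior 1/4): door 2 holds the prize so is unavailable; the host chooses uniformly among the 2 others, probability 1/2; weight (1/4)·(1/2) = 1/8.
If it is behind door 3 (prior 1/4): door 2 is available but not opened; door 1 gets probability (1 − 1/3)/2 = 1/3; weight (1/4)·(1/3) = 1/12.
If it is behind door 4 (prior 1/4): door 2 is available but not opened, probability 2/3; weight (1/4)·(2/3) = 1/6.
The weights sum to 3/8.
So P(the car behind door 2 | the host opened door 1) = (1/8) / (3/8) = 1/3.

1/3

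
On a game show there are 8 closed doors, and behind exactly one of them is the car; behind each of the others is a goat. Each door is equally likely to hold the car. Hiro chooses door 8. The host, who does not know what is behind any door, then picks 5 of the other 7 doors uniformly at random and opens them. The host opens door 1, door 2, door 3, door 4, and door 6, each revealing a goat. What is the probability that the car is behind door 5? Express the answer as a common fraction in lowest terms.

Condition on the true location of the car.
If it is behind any of doors 1, 2, 3, 4, and 6 (prior 1/8 each): that door was opened and seen not to hold the prize — ruled out; weight (1/8)·0 = 0 each.
If it is behind any of doors 5, 7, and 8 (prior 1/8 each): the host picks exactly this set with probability 1/21 regardless, and none is the prize; weight (1/8)·(1/21) = 1/168 each.
The weights sum to 1/56.
So P(the car behind door 5 | the host opened door 1, door 2, door 3, door 4, and door 6) = (1/168) / (1/56) = 1/3.

1/3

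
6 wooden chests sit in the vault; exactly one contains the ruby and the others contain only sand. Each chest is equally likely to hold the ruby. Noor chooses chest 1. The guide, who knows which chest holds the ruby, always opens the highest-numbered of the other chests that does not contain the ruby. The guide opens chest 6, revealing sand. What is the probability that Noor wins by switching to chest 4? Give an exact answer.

1/5

Condition on the true location of the ruby.
If it is in any of chests 1, 2, 3, 4, and 5 (prior 1/6 each): chest 6 is the highest-numbered option available, probability 1; weight (1/6)·1 = 1/6 each.
If it is in chest 6 (prior 1/6): the guide opened chest 6, so this case is ruled out; weight (1/6)·0 = 0.
The weights sum to 5/6.
So P(the ruby in chest 4 | the guide opened chest 6) = (1/6) / (5/6) = 1/5.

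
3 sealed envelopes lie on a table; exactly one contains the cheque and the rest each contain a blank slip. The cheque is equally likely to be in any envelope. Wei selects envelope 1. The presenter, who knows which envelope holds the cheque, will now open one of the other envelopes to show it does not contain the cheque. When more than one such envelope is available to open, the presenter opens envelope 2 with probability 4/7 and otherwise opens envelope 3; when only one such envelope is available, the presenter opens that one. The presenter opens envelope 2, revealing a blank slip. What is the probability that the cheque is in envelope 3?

Condition on the true location of the cheque.
If it is in envelope 1 (prior 1/3): envelope 2 is available, opened with probability 4/7; weight (1/3)·(4/7) = 4/21.
If it is in envelope 2 (prior 1/3): the presenter opened envelope 2, so this case is ruled out; weight (1/3)·0 = 0.
If it is in envelope 3 (prior 1/3): only envelope 2 is available, probability 1; weight (1/3)·1 = 1/3.
The weights sum to 11/21.
So P(the cheque in envelope 3 | the presenter opened envelope 2) = (1/3) / (11/21) = 7/11.

7/11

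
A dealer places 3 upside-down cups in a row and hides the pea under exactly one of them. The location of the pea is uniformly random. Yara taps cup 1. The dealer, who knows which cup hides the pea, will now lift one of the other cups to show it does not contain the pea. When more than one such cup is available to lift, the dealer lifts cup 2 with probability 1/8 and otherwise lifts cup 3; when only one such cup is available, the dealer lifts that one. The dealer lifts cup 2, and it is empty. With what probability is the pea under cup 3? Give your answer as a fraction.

8/9

Condition on the true location of the pea.
If it is under cup 1 (prior 1/3): cup 2 is available, opened with probability 1/8; weight (1/3)·(1/8) = 1/24.
If it is under cup 2 (prior 1/3): the dealer opened cup 2, so this case is ruled out; weight (1/3)·0 = 0.
If it is under cup 3 (prior 1/3): only cup 2 is available, probability 1; weight (1/3)·1 = 1/3.
The weights sum to 3/8.
So P(the pea under cup 3 | the dealer opened cup 2) = (1/3) / (3/8) = 8/9.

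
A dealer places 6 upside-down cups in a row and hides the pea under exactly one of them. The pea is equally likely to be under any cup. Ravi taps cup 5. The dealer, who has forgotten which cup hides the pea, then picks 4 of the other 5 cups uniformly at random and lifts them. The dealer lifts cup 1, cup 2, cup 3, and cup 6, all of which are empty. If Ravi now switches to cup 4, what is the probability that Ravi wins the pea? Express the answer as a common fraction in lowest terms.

1/2

Because the dealer chose which cups to lift without knowing where the pea is, the choice is independent of the prize location. Learning that none of the 4 opened cups holds the pea simply rules out those 4 locations and leaves the remaining 2 cups still equally likely by symmetry.
So P(the pea under cup 4) = 1/2.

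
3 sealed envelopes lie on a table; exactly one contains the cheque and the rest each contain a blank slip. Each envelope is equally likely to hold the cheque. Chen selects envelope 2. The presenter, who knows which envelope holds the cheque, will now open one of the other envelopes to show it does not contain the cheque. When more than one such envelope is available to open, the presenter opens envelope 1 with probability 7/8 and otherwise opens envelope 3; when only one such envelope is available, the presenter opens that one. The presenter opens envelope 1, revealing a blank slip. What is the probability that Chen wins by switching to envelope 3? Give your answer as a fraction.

Condition on the true location of the cheque.
If it is in envelope 1 (prior 1/3): the presenter opened envelope 1, so this case is ruled out; weight (1/3)·0 = 0.
If it is in envelope 2 (prior 1/3): envelope 1 is available, opened with probability 7/8; weight (1/3)·(7/8) = 7/24.
If it is in envelope 3 (prior 1/3): only envelope 1 is available, probability 1; weight (1/3)·1 = 1/3.
The weights sum to 5/8.
So P(the cheque in envelope 3 | the presenter opened envelope 1) = (1/3) / (5/8) = 8/15.

8/15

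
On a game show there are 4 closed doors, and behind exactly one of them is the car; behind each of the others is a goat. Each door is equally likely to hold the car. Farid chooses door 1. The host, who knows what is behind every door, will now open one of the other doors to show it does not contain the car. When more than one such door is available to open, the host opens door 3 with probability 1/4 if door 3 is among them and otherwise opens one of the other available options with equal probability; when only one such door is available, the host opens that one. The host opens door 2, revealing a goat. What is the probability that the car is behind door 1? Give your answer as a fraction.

3/13

Consider each possible location of the car in turn.
If it is behind door 1 (prior 1/4): door 3 is available but not opened; door 2 gets probability (1 − 1/4)/2 = 3/8; weight (1/4)·(3/8) = 3/32.
If it is behind door 2 (prior 1/4): the host opened door 2, so this case is ruled out; weight (1/4)·0 = 0.
If it is behind door 3 (prior 1/4): door 3 holds the prize so is unavailable; the host chooses uniformly among the 2 others, probability 1/2; weight (1/4)·(1/2) = 1/8.
If it is behind door 4 (prior 1/4): door 3 is available but not opened, probability 3/4; weight (1/4)·(3/4) = 3/16.
The weights sum to 13/32.
So P(the car behind door 1 | the host opened door 2) = (3/32) / (13/32) = 3/13.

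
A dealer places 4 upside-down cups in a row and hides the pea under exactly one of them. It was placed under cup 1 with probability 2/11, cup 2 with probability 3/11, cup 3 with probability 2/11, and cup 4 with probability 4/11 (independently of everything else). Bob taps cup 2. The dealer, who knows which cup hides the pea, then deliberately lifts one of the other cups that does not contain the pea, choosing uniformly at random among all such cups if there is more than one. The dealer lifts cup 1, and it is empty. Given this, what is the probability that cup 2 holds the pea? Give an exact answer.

Consider each possible location of the pea in turn.
If it is under cup 1 (prior 2/11): the dealer opened cup 1, so this case is ruled out; weight (2/11)·0 = 0.
If it is under cup 2 (prior 3/11): the dealer has 3 equally likely choices, so probability 1/3; weight (3/11)·(1/3) = 1/11.
If it is under cup 3 (prior 2/11): the dealer has 2 equally likely choices, so probability 1/2; weight (2/11)·(1/2) = 1/11.
If it is under cup 4 (prior 4/11): the dealer has 2 equally likely choices, so probability 1/2; weight (4/11)·(1/2) = 2/11.
The weights sum to 4/11.
So P(the pea under cup 2 | the dealer opened cup 1) = (1/11) / (4/11) = 1/4.

1/4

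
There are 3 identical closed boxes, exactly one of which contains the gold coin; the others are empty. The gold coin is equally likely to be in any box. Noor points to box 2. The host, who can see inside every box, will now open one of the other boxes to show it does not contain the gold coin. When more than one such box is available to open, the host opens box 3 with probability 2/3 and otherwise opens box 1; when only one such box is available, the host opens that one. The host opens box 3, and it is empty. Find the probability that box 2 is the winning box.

2/5

Apply Bayes' rule, conditioning on where the gold coin actually is.
If it is in box 1 (prior 1/3): only box 3 is available, probability 1; weight (1/3)·1 = 1/3.
If it is in box 2 (prior 1/3): box 3 is available, opened with probability 2/3; weight (1/3)·(2/3) = 2/9.
If it is in box 3 (prior 1/3): the host opened box 3, so this case is ruled out; weight (1/3)·0 = 0.
The weights sum to 5/9.
So P(the gold coin in box 2 | the host opened box 3) = (2/9) / (5/9) = 2/5.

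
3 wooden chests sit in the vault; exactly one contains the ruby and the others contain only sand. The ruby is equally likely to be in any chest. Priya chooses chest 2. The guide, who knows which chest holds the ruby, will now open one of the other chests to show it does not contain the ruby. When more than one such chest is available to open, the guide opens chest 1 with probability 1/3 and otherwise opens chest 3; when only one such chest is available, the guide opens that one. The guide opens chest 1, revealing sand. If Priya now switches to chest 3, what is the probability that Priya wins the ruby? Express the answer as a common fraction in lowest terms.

Apply Bayes' rule, conditioning on where the ruby actually is.
If it is in chest 1 (prior 1/3): the guide opened chest 1, so this case is ruled out; weight (1/3)·0 = 0.
If it is in chest 2 (prior 1/3): chest 1 is available, opened with probability 1/3; weight (1/3)·(1/3) = 1/9.
If it is in chest 3 (prior 1/3): only chest 1 is available, probability 1; weight (1/3)·1 = 1/3.
The weights sum to 4/9.
So P(the ruby in chest 3 | the guide opened chest 1) = (1/3) / (4/9) = 3/4.

3/4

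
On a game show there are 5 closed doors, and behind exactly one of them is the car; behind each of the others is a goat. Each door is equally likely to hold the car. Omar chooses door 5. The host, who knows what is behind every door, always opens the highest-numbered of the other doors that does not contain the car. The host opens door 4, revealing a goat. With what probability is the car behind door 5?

1/4

Condition on the true location of the car.
If it is behind any of doors 1, 2, 3, and 5 (prior 1/5 each): door 4 is the highest-numbered option available, probability 1; weight (1/5)·1 = 1/5 each.
If it is behind door 4 (prior 1/5): the host opened door 4, so this case is ruled out; weight (1/5)·0 = 0.
The weights sum to 4/5.
So P(the car behind door 5 | the host opened door 4) = (1/5) / (4/5) = 1/4.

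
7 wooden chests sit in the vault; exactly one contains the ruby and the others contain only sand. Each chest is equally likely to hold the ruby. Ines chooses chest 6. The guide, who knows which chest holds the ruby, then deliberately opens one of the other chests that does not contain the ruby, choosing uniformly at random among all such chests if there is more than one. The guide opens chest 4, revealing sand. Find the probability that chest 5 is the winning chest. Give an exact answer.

6/35

Condition on the true location of the ruby.
If it is in any of chests 1, 2, 3, 5, and 7 (prior 1/7 each): the guide has 5 equally likely choices, so probability 1/5; weight (1/7)·(1/5) = 1/35 each.
If it is in chest 4 (prior 1/7): the guide opened chest 4, so this case is ruled out; weight (1/7)·0 = 0.
If it is in chest 6 (prior 1/7): the guide has 6 equally likely choices, so probability 1/6; weight (1/7)·(1/6) = 1/42.
The weights sum to 1/6.
So P(the ruby in chest 5 | the guide opened chest 4) = (1/35) / (1/6) = 6/35.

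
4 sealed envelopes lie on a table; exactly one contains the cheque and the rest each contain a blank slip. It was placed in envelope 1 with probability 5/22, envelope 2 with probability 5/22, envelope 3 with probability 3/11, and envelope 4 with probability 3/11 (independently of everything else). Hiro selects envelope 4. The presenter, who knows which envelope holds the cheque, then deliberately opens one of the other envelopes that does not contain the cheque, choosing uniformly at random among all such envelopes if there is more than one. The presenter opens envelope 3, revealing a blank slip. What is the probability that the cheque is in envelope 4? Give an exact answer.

2/7

Consider each possible location of the cheque in turn.
If it is in either of envelopes 1 and 2 (prior 5/22 each): the presenter has 2 equally likely choices, so probability 1/2; weight (5/22)·(1/2) = 5/44 each.
If it is in envelope 3 (prior 3/11): the presenter opened envelope 3, so this case is ruled out; weight (3/11)·0 = 0.
If it is in envelope 4 (prior 3/11): the presenter has 3 equally likely choices, so probability 1/3; weight (3/11)·(1/3) = 1/11.
The weights sum to 7/22.
So P(the cheque in envelope 4 | the presenter opened envelope 3) = (1/11) / (7/22) = 2/7.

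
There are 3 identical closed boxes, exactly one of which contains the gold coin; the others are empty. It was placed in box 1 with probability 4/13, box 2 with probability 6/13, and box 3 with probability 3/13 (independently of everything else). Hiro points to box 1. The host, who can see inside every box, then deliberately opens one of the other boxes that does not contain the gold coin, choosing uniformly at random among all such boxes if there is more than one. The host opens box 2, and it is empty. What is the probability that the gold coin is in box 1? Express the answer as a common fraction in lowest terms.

Condition on the true location of the gold coin.
If it is in box 1 (prior 4/13): the host has 2 equally likely choices, so probability 1/2; weight (4/13)·(1/2) = 2/13.
If it is in box 2 (prior 6/13): the host opened box 2, so this case is ruled out; weight (6/13)·0 = 0.
If it is in box 3 (prior 3/13): the host has no choice, probability 1; weight (3/13)·1 = 3/13.
The weights sum to 5/13.
So P(the gold coin in box 1 | the host opened box 2) = (2/13) / (5/13) = 2/5.

2/5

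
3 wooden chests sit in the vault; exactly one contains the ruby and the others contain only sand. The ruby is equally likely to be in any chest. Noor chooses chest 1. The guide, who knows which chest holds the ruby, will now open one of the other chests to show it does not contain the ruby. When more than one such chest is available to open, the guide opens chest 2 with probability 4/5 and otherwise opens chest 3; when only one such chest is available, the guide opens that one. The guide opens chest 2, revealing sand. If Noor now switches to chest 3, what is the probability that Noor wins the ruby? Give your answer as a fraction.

5/9

Apply Bayes' rule, conditioning on where the ruby actually is.
If it is in chest 1 (prior 1/3): chest 2 is available, opened with probability 4/5; weight (1/3)·(4/5) = 4/15.
If it is in chest 2 (prior 1/3): the guide opened chest 2, so this case is ruled out; weight (1/3)·0 = 0.
If it is in chest 3 (prior 1/3): only chest 2 is available, probability 1; weight (1/3)·1 = 1/3.
The weights sum to 3/5.
So P(the ruby in chest 3 | the guide opened chest 2) = (1/3) / (3/5) = 5/9.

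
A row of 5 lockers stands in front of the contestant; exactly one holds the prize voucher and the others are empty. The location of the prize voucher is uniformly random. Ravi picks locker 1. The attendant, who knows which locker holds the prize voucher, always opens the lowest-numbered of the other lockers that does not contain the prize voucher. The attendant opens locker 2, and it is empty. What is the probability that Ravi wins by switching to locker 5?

Apply Bayes' rule, conditioning on where the prize voucher actually is.
If it is in any of lockers 1, 3, 4, and 5 (prior 1/5 each): locker 2 is the lowest-numbered option available, probability 1; weight (1/5)·1 = 1/5 each.
If it is in locker 2 (prior 1/5): the attendant opened locker 2, so this case is ruled out; weight (1/5)·0 = 0.
The weights sum to 4/5.
So P(the prize voucher in locker 5 | the attendant opened locker 2) = (1/5) / (4/5) = 1/4.

1/4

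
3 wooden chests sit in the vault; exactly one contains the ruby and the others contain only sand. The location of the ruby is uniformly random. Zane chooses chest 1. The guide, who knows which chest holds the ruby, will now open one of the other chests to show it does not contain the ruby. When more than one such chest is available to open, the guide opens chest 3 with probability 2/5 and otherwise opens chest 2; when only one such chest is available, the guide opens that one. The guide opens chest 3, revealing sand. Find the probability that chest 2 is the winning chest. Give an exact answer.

Condition on the true location of the ruby.
If it is in chest 1 (prior 1/3): chest 3 is available, opened with probability 2/5; weight (1/3)·(2/5) = 2/15.
If it is in chest 2 (prior 1/3): only chest 3 is available, probability 1; weight (1/3)·1 = 1/3.
If it is in chest 3 (prior 1/3): the guide opened chest 3, so this case is ruled out; weight (1/3)·0 = 0.
The weights sum to 7/15.
So P(the ruby in chest 2 | the guide opened chest 3) = (1/3) / (7/15) = 5/7.

5/7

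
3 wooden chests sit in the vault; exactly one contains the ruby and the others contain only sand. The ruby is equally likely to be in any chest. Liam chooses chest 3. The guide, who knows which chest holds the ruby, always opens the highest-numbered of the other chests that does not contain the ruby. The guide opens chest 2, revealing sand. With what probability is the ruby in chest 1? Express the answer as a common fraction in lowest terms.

1/2

Apply Bayes' rule, conditioning on where the ruby actually is.
If it is in either of chests 1 and 3 (prior 1/3 each): chest 2 is the highest-numbered option available, probability 1; weight (1/3)·1 = 1/3 each.
If it is in chest 2 (prior 1/3): the guide opened chest 2, so this case is ruled out; weight (1/3)·0 = 0.
The weights sum to 2/3.
So P(the ruby in chest 1 | the guide opened chest 2) = (1/3) / (2/3) = 1/2.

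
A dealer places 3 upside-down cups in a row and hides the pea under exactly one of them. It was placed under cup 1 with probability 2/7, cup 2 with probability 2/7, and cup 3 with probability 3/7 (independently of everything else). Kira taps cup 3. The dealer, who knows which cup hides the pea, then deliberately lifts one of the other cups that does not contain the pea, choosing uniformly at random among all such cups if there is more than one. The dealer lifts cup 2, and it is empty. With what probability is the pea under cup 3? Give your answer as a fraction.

3/7

Consider each possible location of the pea in turn.
If it is under cup 1 (prior 2/7): the dealer has no choice, probability 1; weight (2/7)·1 = 2/7.
If it is under cup 2 (prior 2/7): the dealer opened cup 2, so this case is ruled out; weight (2/7)·0 = 0.
If it is under cup 3 (prior 3/7): the dealer has 2 equally likely choices, so probability 1/2; weight (3/7)·(1/2) = 3/14.
The weights sum to 1/2.
So P(the pea under cup 3 | the dealer opened cup 2) = (3/14) / (1/2) = 3/7.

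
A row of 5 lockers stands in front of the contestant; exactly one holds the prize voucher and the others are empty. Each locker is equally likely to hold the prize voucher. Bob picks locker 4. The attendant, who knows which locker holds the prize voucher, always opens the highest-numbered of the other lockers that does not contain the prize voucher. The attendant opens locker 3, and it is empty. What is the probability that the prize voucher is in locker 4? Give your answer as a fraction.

Condition on the true location of the prize voucher.
If it is in any of lockers 1, 2, and 4 (prior 1/5 each): the attendant would have opened locker 5 instead, probability 0; weight (1/5)·0 = 0 each.
If it is in locker 3 (prior 1/5): the attendant opened locker 3, so this case is ruled out; weight (1/5)·0 = 0.
If it is in locker 5 (prior 1/5): locker 3 is the highest-numbered option available, probability 1; weight (1/5)·1 = 1/5.
The weights sum to 1/5.
So P(the prize voucher in locker 4 | the attendant opened locker 3) = 0 / (1/5) = 0.

0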